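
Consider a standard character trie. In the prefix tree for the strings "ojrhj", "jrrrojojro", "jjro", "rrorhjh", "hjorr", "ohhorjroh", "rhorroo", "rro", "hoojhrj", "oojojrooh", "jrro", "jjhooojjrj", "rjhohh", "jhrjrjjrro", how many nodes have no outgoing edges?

A leaf is a node with no children — equivalently, the end of a word that is not a proper prefix of any other stored word.
Those words: "hjorr", "hoojhrj", "jhrjrjjrro", "jjhooojjrj", "jjro", "jrro", "jrrrojojro", "ohhorjroh", "ojrhj", "oojojrooh", "rhorroo", "rjhohh", "rrorhjh"
Leaf count: 13

13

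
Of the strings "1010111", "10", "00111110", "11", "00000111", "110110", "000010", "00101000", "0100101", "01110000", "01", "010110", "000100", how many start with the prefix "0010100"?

1

Walk to "0010100"; the words in its subtree are exactly those with that prefix.
Words under "0010100": 00101000
Count: 1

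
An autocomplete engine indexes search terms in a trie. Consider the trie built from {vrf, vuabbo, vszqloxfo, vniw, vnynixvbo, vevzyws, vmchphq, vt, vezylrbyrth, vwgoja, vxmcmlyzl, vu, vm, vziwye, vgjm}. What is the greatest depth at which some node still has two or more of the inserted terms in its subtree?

2

Equivalently: take the maximum, over all pairs, of their longest common prefix length.
"vevzyws" and "vezylrbyrth" agree on "ve" (2 characters) before diverging; nothing deeper is shared.
Longest shared-prefix length: 2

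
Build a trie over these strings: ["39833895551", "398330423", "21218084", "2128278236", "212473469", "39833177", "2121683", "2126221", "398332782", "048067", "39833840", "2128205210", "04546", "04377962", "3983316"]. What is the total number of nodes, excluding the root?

73

Insert word by word; a character creates a node only if that edge doesn't already exist:
  "39833895551" → 11 new (3, 9, 8, 3, 3, 8, 9, 5, 5, 5, 1)
  "398330423" → prefix "39833" already present; 4 new (0, 4, 2, 3)
  "21218084" → 8 new (2, 1, 2, 1, 8, 0, 8, 4)
  "2128278236" → prefix "212" already present; 7 new (8, 2, 7, 8, 2, 3, 6)
  "212473469" → prefix "212" already present; 6 new (4, 7, 3, 4, 6, 9)
  "39833177" → prefix "39833" already present; 3 new (1, 7, 7)
  "2121683" → prefix "2121" already present; 3 new (6, 8, 3)
  "2126221" → prefix "212" already present; 4 new (6, 2, 2, 1)
  "398332782" → prefix "39833" already present; 4 new (2, 7, 8, 2)
  "048067" → 6 new (0, 4, 8, 0, 6, 7)
  "39833840" → prefix "398338" already present; 2 new (4, 0)
  "2128205210" → prefix "21282" already present; 5 new (0, 5, 2, 1, 0)
  "04546" → prefix "04" already present; 3 new (5, 4, 6)
  "04377962" → prefix "04" already present; 6 new (3, 7, 7, 9, 6, 2)
  "3983316" → prefix "398331" already present; 1 new (6)
Total nodes = 11 + 4 + 8 + 7 + 6 + 3 + 3 + 4 + 4 + 6 + 2 + 5 + 3 + 6 + 1 = 73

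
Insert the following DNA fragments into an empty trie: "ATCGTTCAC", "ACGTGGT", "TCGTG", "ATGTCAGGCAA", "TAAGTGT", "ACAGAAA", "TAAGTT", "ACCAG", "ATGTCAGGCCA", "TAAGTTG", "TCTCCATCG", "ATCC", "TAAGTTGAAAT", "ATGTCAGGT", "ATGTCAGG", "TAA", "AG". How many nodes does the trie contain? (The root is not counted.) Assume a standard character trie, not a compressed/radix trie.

61

For each word, the new-node count is its length minus the longest prefix already in the trie:
  "ATCGTTCAC" → 9 new (A, T, C, G, T, T, C, A, C)
  "ACGTGGT" → prefix "A" already present; 6 new (C, G, T, G, G, T)
  "TCGTG" → 5 new (T, C, G, T, G)
  "ATGTCAGGCAA" → prefix "AT" already present; 9 new (G, T, C, A, G, G, C, A, A)
  "TAAGTGT" → prefix "T" already present; 6 new (A, A, G, T, G, T)
  "ACAGAAA" → prefix "AC" already present; 5 new (A, G, A, A, A)
  "TAAGTT" → prefix "TAAGT" already present; 1 new (T)
  "ACCAG" → prefix "AC" already present; 3 new (C, A, G)
  "ATGTCAGGCCA" → prefix "ATGTCAGGC" already present; 2 new (C, A)
  "TAAGTTG" → prefix "TAAGTT" already present; 1 new (G)
  "TCTCCATCG" → prefix "TC" already present; 7 new (T, C, C, A, T, C, G)
  "ATCC" → prefix "ATC" already present; 1 new (C)
  "TAAGTTGAAAT" → prefix "TAAGTTG" already present; 4 new (A, A, A, T)
  "ATGTCAGGT" → prefix "ATGTCAGG" already present; 1 new (T)
  "ATGTCAGG" → prefix "ATGTCAGG" already present; 0 new (none)
  "TAA" → prefix "TAA" already present; 0 new (none)
  "AG" → prefix "A" already present; 1 new (G)
Total nodes = 9 + 6 + 5 + 9 + 6 + 5 + 1 + 3 + 2 + 1 + 7 + 1 + 4 + 1 + 0 + 0 + 1 = 61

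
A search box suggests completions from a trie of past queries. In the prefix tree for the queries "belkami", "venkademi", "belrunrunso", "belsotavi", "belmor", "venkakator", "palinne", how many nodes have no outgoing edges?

7

Leaves are exactly the stored words that no other stored word extends.
Those words: "belkami", "belmor", "belrunrunso", "belsotavi", "palinne", "venkademi", "venkakator"
Leaf count: 7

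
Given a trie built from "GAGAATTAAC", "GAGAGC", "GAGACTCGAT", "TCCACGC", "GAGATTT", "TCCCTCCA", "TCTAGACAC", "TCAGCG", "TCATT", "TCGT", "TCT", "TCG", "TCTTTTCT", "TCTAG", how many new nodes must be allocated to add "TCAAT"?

2

Walking "TCAAT" from the root, the first 3 characters ("TCA") follow existing edges; "A" is the first miss.
Each of the 2 remaining characters creates one node.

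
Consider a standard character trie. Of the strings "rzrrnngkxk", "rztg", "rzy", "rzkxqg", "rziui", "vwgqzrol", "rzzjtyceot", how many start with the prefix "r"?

6

Traverse to the node for "r", then collect every word in that subtree.
Matches: "rziui", "rzkxqg", "rzrrnngkxk", "rztg", "rzy", "rzzjtyceot"
Count: 6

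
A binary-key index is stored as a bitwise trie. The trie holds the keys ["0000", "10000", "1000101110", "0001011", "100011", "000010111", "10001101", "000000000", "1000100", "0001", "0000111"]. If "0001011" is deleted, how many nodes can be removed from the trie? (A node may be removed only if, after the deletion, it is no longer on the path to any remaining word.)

3

Walk "0001011" from the leaf back toward the root, removing each node that no remaining word uses.
The suffix "011" (3 nodes) is used only by "0001011"; "0001" is itself a stored word, so pruning stops there.
Nodes removed: 3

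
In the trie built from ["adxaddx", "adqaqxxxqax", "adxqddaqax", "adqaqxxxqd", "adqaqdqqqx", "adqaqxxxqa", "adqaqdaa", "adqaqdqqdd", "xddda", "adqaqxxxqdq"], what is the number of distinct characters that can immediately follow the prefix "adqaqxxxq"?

The children of the "adqaqxxxq" node are the distinct next characters among strings starting with "adqaqxxxq".
Characters that immediately follow "adqaqxxxq" among the stored strings: {a, d}.
That node has 2 child edges.

2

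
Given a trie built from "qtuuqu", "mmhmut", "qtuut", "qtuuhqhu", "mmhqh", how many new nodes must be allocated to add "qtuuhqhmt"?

2

"qtuuhqh" is already a path in the trie; the remaining "mt" must be added.
Each of the 2 remaining characters creates one node.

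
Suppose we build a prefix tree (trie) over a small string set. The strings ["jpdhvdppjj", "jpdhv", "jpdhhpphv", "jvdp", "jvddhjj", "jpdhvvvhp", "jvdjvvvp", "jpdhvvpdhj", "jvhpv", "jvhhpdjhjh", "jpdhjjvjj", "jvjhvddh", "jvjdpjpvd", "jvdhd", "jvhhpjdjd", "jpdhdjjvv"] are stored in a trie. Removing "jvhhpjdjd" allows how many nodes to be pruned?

A node on "jvhhpjdjd"'s path can go only if nothing else ends at it or branches off below it.
The suffix "jdjd" (4 nodes) is used only by "jvhhpjdjd"; the node for "jvhhp" still has the child "d", so pruning stops there.
Nodes removed: 4

4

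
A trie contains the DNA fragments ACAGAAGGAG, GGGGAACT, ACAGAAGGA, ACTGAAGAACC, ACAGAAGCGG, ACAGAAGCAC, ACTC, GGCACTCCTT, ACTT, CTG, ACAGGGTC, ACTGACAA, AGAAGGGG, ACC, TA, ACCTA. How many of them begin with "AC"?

11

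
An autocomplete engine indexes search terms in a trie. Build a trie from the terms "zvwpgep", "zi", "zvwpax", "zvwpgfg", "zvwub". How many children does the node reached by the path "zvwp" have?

The children of the "zvwp" node are the distinct next characters among strings starting with "zvwp".
Characters that immediately follow "zvwp" among the stored strings: {a, g}.
That node has 2 child edges.

2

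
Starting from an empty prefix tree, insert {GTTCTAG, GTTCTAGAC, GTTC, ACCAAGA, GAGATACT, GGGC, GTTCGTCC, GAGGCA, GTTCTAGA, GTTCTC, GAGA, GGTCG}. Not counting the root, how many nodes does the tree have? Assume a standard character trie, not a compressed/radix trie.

37

Trace insertions, counting only characters that open a new branch:
  "GTTCTAG" → 7 new (G, T, T, C, T, A, G)
  "GTTCTAGAC" → prefix "GTTCTAG" already present; 2 new (A, C)
  "GTTC" → prefix "GTTC" already present; 0 new (none)
  "ACCAAGA" → 7 new (A, C, C, A, A, G, A)
  "GAGATACT" → prefix "G" already present; 7 new (A, G, A, T, A, C, T)
  "GGGC" → prefix "G" already present; 3 new (G, G, C)
  "GTTCGTCC" → prefix "GTTC" already present; 4 new (G, T, C, C)
  "GAGGCA" → prefix "GAG" already present; 3 new (G, C, A)
  "GTTCTAGA" → prefix "GTTCTAGA" already present; 0 new (none)
  "GTTCTC" → prefix "GTTCT" already present; 1 new (C)
  "GAGA" → prefix "GAGA" already present; 0 new (none)
  "GGTCG" → prefix "GG" already present; 3 new (T, C, G)
Total nodes = 7 + 2 + 0 + 7 + 7 + 3 + 4 + 3 + 0 + 1 + 0 + 3 = 37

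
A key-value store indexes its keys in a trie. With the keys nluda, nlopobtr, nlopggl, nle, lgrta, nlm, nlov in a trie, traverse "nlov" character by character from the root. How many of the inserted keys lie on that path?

Traverse "nlov" character by character; count nodes along the way that are marked as word ends.
Prefixes of the query that are stored words: "nlov"
Count: 1

1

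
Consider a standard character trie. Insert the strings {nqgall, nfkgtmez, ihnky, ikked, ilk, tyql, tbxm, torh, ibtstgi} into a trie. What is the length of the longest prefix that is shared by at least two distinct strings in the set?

1

The deepest shared node is where two words last agree before diverging.
"ibtstgi" and "ihnky" agree on "i" (1 characters) before diverging; nothing deeper is shared.
Longest shared-prefix length: 1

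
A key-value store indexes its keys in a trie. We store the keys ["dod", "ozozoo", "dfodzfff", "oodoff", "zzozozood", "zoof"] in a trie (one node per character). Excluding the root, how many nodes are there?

33

For each word, the new-node count is its length minus the longest prefix already in the trie:
  "dod" → 3 new (d, o, d)
  "ozozoo" → 6 new (o, z, o, z, o, o)
  "dfodzfff" → prefix "d" already present; 7 new (f, o, d, z, f, f, f)
  "oodoff" → prefix "o" already present; 5 new (o, d, o, f, f)
  "zzozozood" → 9 new (z, z, o, z, o, z, o, o, d)
  "zoof" → prefix "z" already present; 3 new (o, o, f)
Total nodes = 3 + 6 + 7 + 5 + 9 + 3 = 33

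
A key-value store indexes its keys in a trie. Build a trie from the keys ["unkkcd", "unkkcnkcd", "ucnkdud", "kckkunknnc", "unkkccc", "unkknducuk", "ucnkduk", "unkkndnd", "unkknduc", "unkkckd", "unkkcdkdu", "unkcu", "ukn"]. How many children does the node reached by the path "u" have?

3

Follow the path "u" to its node, then look at its outgoing edges.
Characters that immediately follow "u" among the stored strings: {c, k, n}.
That node has 3 child edges.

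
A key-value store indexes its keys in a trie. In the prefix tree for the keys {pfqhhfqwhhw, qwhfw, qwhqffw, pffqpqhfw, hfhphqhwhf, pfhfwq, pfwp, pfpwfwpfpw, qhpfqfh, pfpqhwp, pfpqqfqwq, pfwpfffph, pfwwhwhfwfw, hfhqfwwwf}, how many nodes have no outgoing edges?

13

Leaves are exactly the stored words that no other stored word extends.
Those words: "hfhphqhwhf", "hfhqfwwwf", "pffqpqhfw", "pfhfwq", "pfpqhwp", "pfpqqfqwq", "pfpwfwpfpw", "pfqhhfqwhhw", "pfwpfffph", "pfwwhwhfwfw", "qhpfqfh", "qwhfw", "qwhqffw"
Leaf count: 13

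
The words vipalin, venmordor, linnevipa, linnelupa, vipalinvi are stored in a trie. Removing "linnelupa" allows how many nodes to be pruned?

4

Walk "linnelupa" from the leaf back toward the root, removing each node that no remaining word uses.
The suffix "lupa" (4 nodes) is used only by "linnelupa"; the node for "linne" still has the child "v", so pruning stops there.
Nodes removed: 4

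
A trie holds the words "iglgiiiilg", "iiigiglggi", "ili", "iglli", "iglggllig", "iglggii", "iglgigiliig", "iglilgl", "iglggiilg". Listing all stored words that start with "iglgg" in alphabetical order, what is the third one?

Words with prefix "iglgg", in lexicographic order: "iglggii", "iglggiilg", "iglggllig"
Position 3: iglggllig

iglggllig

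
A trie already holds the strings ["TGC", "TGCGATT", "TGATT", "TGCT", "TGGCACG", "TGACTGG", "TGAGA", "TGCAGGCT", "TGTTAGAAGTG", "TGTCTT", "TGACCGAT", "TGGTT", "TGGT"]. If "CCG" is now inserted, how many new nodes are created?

3

"CCG" shares no prefix with any stored word, so all 3 characters open new nodes.
3 − 0 = 3 new nodes.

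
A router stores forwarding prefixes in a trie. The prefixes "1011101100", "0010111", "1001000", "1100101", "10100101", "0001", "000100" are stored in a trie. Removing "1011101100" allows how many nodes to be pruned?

7

A node on "1011101100"'s path can go only if nothing else ends at it or branches off below it.
The suffix "1101100" (7 nodes) is used only by "1011101100"; the node for "101" still has the child "0", so pruning stops there.
Nodes removed: 7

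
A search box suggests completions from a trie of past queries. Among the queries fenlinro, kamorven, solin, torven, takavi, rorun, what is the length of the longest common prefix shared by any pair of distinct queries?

Look for the deepest trie node that still has at least two words in its subtree.
"takavi" and "torven" agree on "t" (1 characters) before diverging; nothing deeper is shared.
Longest shared-prefix length: 1

1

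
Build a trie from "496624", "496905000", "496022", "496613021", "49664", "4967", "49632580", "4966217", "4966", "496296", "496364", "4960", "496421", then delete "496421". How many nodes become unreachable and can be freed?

3

Walk "496421" from the leaf back toward the root, removing each node that no remaining word uses.
The suffix "421" (3 nodes) is used only by "496421"; the node for "496" still has the child "6", so pruning stops there.
Nodes removed: 3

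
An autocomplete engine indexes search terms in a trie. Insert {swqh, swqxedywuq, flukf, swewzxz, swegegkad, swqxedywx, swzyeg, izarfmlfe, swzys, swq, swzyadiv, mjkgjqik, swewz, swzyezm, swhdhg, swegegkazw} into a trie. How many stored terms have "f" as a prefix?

1

Filter for entries beginning with "f":
Words under "f": flukf
Count: 1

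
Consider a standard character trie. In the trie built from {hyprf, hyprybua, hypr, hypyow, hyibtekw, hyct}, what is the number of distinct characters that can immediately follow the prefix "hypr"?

Follow the path "hypr" to its node, then look at its outgoing edges.
Distinct next characters after "hypr": f, y.
That node has 2 child edges.

2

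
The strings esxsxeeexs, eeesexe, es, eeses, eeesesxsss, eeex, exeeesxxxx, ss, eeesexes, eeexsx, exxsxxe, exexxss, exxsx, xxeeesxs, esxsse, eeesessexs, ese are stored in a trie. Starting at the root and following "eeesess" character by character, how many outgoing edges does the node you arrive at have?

Follow the path "eeesess" to its node, then look at its outgoing edges.
Characters that immediately follow "eeesess" among the stored strings: {e}.
That node has 1 child edge.

1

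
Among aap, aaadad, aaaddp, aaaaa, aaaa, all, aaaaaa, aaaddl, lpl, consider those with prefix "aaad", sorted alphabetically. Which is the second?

aaaddl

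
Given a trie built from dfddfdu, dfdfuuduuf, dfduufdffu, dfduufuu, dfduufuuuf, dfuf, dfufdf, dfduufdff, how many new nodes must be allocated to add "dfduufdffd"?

1

The longest prefix of "dfduufdffd" already in the trie is "dfduufdff" (length 9).
So 10 − 9 = 1 new nodes.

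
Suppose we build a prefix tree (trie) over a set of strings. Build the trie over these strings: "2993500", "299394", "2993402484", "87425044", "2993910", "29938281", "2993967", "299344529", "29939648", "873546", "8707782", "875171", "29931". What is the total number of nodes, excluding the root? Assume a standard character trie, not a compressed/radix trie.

51

Insert word by word; a character creates a node only if that edge doesn't already exist:
  "2993500" → 7 new (2, 9, 9, 3, 5, 0, 0)
  "299394" → prefix "2993" already present; 2 new (9, 4)
  "2993402484" → prefix "2993" already present; 6 new (4, 0, 2, 4, 8, 4)
  "87425044" → 8 new (8, 7, 4, 2, 5, 0, 4, 4)
  "2993910" → prefix "29939" already present; 2 new (1, 0)
  "29938281" → prefix "2993" already present; 4 new (8, 2, 8, 1)
  "2993967" → prefix "29939" already present; 2 new (6, 7)
  "299344529" → prefix "29934" already present; 4 new (4, 5, 2, 9)
  "29939648" → prefix "299396" already present; 2 new (4, 8)
  "873546" → prefix "87" already present; 4 new (3, 5, 4, 6)
  "8707782" → prefix "87" already present; 5 new (0, 7, 7, 8, 2)
  "875171" → prefix "87" already present; 4 new (5, 1, 7, 1)
  "29931" → prefix "2993" already present; 1 new (1)
Total nodes = 7 + 2 + 6 + 8 + 2 + 4 + 2 + 4 + 2 + 4 + 5 + 4 + 1 = 51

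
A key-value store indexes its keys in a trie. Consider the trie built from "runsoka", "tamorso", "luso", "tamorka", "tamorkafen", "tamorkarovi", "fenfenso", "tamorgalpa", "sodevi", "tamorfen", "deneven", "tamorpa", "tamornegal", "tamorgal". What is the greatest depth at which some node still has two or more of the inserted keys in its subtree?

The deepest shared node is where two words last agree before diverging.
e.g. "tamorgal" and "tamorgalpa" share the prefix "tamorgal" of length 8; no pair shares a longer one.
Longest shared-prefix length: 8

8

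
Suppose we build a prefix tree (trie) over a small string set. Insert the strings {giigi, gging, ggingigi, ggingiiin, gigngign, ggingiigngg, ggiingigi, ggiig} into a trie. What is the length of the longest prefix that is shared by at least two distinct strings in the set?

The deepest shared node is where two words last agree before diverging.
e.g. "ggingiigngg" and "ggingiiin" share the prefix "ggingii" of length 7; no pair shares a longer one.
Longest shared-prefix length: 7

7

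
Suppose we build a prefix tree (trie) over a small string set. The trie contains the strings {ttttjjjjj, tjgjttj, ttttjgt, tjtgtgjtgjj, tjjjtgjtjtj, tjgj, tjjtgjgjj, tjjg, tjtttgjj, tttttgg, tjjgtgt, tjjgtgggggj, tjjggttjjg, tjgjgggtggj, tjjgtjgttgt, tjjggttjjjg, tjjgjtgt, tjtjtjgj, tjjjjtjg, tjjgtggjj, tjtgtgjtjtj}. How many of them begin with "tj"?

Traverse to the node for "tj", then collect every word in that subtree.
Matches: "tjgj", "tjgjgggtggj", "tjgjttj", "tjjg", "tjjggttjjg", "tjjggttjjjg", "tjjgjtgt", "tjjgtgggggj", "tjjgtggjj", "tjjgtgt", "tjjgtjgttgt", "tjjjjtjg", "tjjjtgjtjtj", "tjjtgjgjj", "tjtgtgjtgjj", "tjtgtgjtjtj", "tjtjtjgj", "tjtttgjj"
Count: 18

18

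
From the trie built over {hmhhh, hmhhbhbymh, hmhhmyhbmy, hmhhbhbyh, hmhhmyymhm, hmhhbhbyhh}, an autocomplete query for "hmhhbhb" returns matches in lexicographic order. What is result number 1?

hmhhbhbyh

DFS of the "hmhhbhb" subtree visits, in order: "hmhhbhbyh", "hmhhbhbyhh", "hmhhbhbymh"
Position 1: hmhhbhbyh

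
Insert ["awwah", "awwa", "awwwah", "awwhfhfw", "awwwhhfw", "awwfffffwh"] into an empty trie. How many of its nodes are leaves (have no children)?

5

A leaf is a node with no children — equivalently, the end of a word that is not a proper prefix of any other stored word.
Those words: "awwah", "awwfffffwh", "awwhfhfw", "awwwah", "awwwhhfw"
Leaf count: 5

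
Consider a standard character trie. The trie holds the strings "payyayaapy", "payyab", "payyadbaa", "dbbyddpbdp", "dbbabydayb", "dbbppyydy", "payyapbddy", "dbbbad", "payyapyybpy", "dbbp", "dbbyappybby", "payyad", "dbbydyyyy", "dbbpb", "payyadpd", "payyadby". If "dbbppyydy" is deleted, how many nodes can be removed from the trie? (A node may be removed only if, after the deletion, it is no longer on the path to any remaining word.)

5

Walk "dbbppyydy" from the leaf back toward the root, removing each node that no remaining word uses.
The suffix "pyydy" (5 nodes) is used only by "dbbppyydy"; the node for "dbbp" still has the child "b", so pruning stops there.
Nodes removed: 5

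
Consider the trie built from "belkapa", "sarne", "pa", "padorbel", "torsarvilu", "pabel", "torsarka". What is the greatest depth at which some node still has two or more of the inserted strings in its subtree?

Equivalently: take the maximum, over all pairs, of their longest common prefix length.
"torsarka" and "torsarvilu" agree on "torsar" (6 characters) before diverging; nothing deeper is shared.
Longest shared-prefix length: 6

6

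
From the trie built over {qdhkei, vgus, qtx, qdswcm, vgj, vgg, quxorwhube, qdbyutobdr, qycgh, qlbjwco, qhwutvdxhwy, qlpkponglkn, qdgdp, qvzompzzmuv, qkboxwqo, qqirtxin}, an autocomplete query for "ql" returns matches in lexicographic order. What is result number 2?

Filter for "ql…" and sort: "qlbjwco", "qlpkponglkn"
The 2nd is qlpkponglkn.

qlpkponglkn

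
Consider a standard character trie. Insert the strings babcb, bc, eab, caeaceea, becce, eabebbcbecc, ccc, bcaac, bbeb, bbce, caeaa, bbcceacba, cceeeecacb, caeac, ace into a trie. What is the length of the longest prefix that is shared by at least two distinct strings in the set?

Look for the deepest trie node that still has at least two words in its subtree.
"caeac" and "caeaceea" agree on "caeac" (5 characters) before diverging; nothing deeper is shared.
Longest shared-prefix length: 5

5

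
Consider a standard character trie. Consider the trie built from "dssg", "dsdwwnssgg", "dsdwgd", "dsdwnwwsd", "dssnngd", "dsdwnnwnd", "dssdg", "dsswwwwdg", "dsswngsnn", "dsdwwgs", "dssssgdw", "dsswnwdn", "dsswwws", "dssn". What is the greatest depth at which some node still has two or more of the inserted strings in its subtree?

The deepest shared node is where two words last agree before diverging.
"dsswwws" and "dsswwwwdg" agree on "dsswww" (6 characters) before diverging; nothing deeper is shared.
Longest shared-prefix length: 6

6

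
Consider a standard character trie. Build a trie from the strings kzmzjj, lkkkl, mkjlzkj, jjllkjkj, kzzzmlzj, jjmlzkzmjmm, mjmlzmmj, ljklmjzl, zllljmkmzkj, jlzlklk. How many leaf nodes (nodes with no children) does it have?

A leaf is a node with no children — equivalently, the end of a word that is not a proper prefix of any other stored word.
Those words: "jjllkjkj", "jjmlzkzmjmm", "jlzlklk", "kzmzjj", "kzzzmlzj", "ljklmjzl", "lkkkl", "mjmlzmmj", "mkjlzkj", "zllljmkmzkj"
Leaf count: 10

10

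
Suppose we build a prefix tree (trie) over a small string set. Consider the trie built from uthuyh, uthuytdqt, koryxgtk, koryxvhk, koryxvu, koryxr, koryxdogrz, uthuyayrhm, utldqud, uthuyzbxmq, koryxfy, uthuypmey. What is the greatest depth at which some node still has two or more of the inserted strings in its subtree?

Equivalently: take the maximum, over all pairs, of their longest common prefix length.
"koryxvhk" and "koryxvu" agree on "koryxv" (6 characters) before diverging; nothing deeper is shared.
Longest shared-prefix length: 6

6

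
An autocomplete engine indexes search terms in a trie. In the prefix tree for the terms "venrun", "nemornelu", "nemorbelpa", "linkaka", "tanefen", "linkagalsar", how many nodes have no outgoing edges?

6

Leaves are exactly the stored words that no other stored word extends.
Those words: "linkagalsar", "linkaka", "nemorbelpa", "nemornelu", "tanefen", "venrun"
Leaf count: 6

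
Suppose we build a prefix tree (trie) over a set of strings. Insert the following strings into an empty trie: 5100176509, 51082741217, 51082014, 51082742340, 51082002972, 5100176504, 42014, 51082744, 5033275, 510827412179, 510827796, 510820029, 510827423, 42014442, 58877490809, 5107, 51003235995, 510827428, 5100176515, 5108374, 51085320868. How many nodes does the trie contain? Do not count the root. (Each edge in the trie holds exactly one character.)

Trace insertions, counting only characters that open a new branch:
  "5100176509" → 10 new (5, 1, 0, 0, 1, 7, 6, 5, 0, 9)
  "51082741217" → prefix "510" already present; 8 new (8, 2, 7, 4, 1, 2, 1, 7)
  "51082014" → prefix "51082" already present; 3 new (0, 1, 4)
  "51082742340" → prefix "5108274" already present; 4 new (2, 3, 4, 0)
  "51082002972" → prefix "510820" already present; 5 new (0, 2, 9, 7, 2)
  "5100176504" → prefix "510017650" already present; 1 new (4)
  "42014" → 5 new (4, 2, 0, 1, 4)
  "51082744" → prefix "5108274" already present; 1 new (4)
  "5033275" → prefix "5" already present; 6 new (0, 3, 3, 2, 7, 5)
  "510827412179" → prefix "51082741217" already present; 1 new (9)
  "510827796" → prefix "510827" already present; 3 new (7, 9, 6)
  "510820029" → prefix "510820029" already present; 0 new (none)
  "510827423" → prefix "510827423" already present; 0 new (none)
  "42014442" → prefix "42014" already present; 3 new (4, 4, 2)
  "58877490809" → prefix "5" already present; 10 new (8, 8, 7, 7, 4, 9, 0, 8, 0, 9)
  "5107" → prefix "510" already present; 1 new (7)
  "51003235995" → prefix "5100" already present; 7 new (3, 2, 3, 5, 9, 9, 5)
  "510827428" → prefix "51082742" already present; 1 new (8)
  "5100176515" → prefix "51001765" already present; 2 new (1, 5)
  "5108374" → prefix "5108" already present; 3 new (3, 7, 4)
  "51085320868" → prefix "5108" already present; 7 new (5, 3, 2, 0, 8, 6, 8)
Total nodes = 10 + 8 + 3 + 4 + 5 + 1 + 5 + 1 + 6 + 1 + 3 + 0 + 0 + 3 + 10 + 1 + 7 + 1 + 2 + 3 + 7 = 81

81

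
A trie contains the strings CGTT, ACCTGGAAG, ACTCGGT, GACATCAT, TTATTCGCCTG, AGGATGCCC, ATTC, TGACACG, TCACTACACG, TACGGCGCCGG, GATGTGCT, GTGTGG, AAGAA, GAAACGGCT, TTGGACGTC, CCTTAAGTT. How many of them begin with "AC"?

2

Walk to "AC"; the words in its subtree are exactly those with that prefix.
Words under "AC": ACCTGGAAG, ACTCGGT
Count: 2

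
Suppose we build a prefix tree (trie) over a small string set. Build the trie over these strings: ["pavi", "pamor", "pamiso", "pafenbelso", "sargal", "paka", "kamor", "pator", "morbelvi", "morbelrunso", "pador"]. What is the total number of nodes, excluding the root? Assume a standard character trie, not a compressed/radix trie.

50

For each word, the new-node count is its length minus the longest prefix already in the trie:
  "pavi" → 4 new (p, a, v, i)
  "pamor" → prefix "pa" already present; 3 new (m, o, r)
  "pamiso" → prefix "pam" already present; 3 new (i, s, o)
  "pafenbelso" → prefix "pa" already present; 8 new (f, e, n, b, e, l, s, o)
  "sargal" → 6 new (s, a, r, g, a, l)
  "paka" → prefix "pa" already present; 2 new (k, a)
  "kamor" → 5 new (k, a, m, o, r)
  "pator" → prefix "pa" already present; 3 new (t, o, r)
  "morbelvi" → 8 new (m, o, r, b, e, l, v, i)
  "morbelrunso" → prefix "morbel" already present; 5 new (r, u, n, s, o)
  "pador" → prefix "pa" already present; 3 new (d, o, r)
Total nodes = 4 + 3 + 3 + 8 + 6 + 2 + 5 + 3 + 8 + 5 + 3 = 50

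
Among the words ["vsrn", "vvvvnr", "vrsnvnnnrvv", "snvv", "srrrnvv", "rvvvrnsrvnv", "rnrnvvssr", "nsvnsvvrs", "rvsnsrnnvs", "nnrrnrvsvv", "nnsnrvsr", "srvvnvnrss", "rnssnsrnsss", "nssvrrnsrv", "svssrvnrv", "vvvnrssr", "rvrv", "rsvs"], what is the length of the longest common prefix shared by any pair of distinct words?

The deepest shared node is where two words last agree before diverging.
e.g. "vvvnrssr" and "vvvvnr" share the prefix "vvv" of length 3; no pair shares a longer one.
Longest shared-prefix length: 3

3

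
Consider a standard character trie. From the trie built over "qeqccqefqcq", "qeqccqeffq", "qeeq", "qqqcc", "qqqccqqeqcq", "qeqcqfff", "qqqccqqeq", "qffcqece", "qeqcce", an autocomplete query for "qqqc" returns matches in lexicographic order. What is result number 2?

qqqccqqeq

Filter for "qqqc…" and sort: "qqqcc", "qqqccqqeq", "qqqccqqeqcq"
Position 2: qqqccqqeq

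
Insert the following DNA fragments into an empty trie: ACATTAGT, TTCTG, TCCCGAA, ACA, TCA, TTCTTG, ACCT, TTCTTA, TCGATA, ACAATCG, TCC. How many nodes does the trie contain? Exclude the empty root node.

33

For each word, the new-node count is its length minus the longest prefix already in the trie:
  "ACATTAGT" → 8 new (A, C, A, T, T, A, G, T)
  "TTCTG" → 5 new (T, T, C, T, G)
  "TCCCGAA" → prefix "T" already present; 6 new (C, C, C, G, A, A)
  "ACA" → prefix "ACA" already present; 0 new (none)
  "TCA" → prefix "TC" already present; 1 new (A)
  "TTCTTG" → prefix "TTCT" already present; 2 new (T, G)
  "ACCT" → prefix "AC" already present; 2 new (C, T)
  "TTCTTA" → prefix "TTCTT" already present; 1 new (A)
  "TCGATA" → prefix "TC" already present; 4 new (G, A, T, A)
  "ACAATCG" → prefix "ACA" already present; 4 new (A, T, C, G)
  "TCC" → prefix "TCC" already present; 0 new (none)
Total nodes = 8 + 5 + 6 + 0 + 1 + 2 + 2 + 1 + 4 + 4 + 0 = 33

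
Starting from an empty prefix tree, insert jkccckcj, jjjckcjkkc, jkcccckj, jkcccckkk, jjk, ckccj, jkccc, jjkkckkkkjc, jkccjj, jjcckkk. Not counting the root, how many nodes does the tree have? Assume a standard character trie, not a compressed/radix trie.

43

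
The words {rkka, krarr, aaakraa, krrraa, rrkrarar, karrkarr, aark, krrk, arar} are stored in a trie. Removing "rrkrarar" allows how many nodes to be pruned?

A node on "rrkrarar"'s path can go only if nothing else ends at it or branches off below it.
The suffix "rkrarar" (7 nodes) is used only by "rrkrarar"; the node for "r" still has the child "k", so pruning stops there.
Nodes removed: 7

7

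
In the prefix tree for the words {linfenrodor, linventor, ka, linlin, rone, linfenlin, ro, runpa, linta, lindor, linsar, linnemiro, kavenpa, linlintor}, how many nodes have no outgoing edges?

Leaves are exactly the stored words that no other stored word extends.
Those words: "kavenpa", "lindor", "linfenlin", "linfenrodor", "linlintor", "linnemiro", "linsar", "linta", "linventor", "rone", "runpa"
Leaf count: 11

11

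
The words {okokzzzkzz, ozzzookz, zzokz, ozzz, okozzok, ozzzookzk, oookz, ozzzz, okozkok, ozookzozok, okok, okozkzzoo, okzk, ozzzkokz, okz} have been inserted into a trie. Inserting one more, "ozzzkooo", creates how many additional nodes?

2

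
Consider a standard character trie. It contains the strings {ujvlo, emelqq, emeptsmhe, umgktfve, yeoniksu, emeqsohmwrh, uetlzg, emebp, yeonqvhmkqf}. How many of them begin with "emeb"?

1

Filter for entries beginning with "emeb":
Matches: "emebp"
Count: 1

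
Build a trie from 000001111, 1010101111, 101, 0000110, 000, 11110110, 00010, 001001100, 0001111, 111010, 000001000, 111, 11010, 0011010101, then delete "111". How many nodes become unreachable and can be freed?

0

A node on "111"'s path can go only if nothing else ends at it or branches off below it.
Every node on "111" is still needed (e.g. by "11110110"), so nothing is freed.
Nodes removed: 0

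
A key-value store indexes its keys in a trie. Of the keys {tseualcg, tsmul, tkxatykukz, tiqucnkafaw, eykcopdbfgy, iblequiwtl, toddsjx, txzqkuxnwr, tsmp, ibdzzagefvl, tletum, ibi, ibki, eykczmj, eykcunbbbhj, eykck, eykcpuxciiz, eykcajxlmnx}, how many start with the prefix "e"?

6

Traverse to the node for "e", then collect every word in that subtree.
Matches: "eykcajxlmnx", "eykck", "eykcopdbfgy", "eykcpuxciiz", "eykcunbbbhj", "eykczmj"
Count: 6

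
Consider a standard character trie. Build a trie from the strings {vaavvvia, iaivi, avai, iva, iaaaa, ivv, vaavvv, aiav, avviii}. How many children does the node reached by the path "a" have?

2

The children of the "a" node are the distinct next characters among strings starting with "a".
Characters that immediately follow "a" among the stored strings: {i, v}.
That node has 2 child edges.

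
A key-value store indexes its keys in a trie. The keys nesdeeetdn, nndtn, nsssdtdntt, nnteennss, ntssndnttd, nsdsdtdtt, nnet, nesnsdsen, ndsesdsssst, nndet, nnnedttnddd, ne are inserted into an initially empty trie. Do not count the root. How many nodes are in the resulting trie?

For each word, the new-node count is its length minus the longest prefix already in the trie:
  "nesdeeetdn" → 10 new (n, e, s, d, e, e, e, t, d, n)
  "nndtn" → prefix "n" already present; 4 new (n, d, t, n)
  "nsssdtdntt" → prefix "n" already present; 9 new (s, s, s, d, t, d, n, t, t)
  "nnteennss" → prefix "nn" already present; 7 new (t, e, e, n, n, s, s)
  "ntssndnttd" → prefix "n" already present; 9 new (t, s, s, n, d, n, t, t, d)
  "nsdsdtdtt" → prefix "ns" already present; 7 new (d, s, d, t, d, t, t)
  "nnet" → prefix "nn" already present; 2 new (e, t)
  "nesnsdsen" → prefix "nes" already present; 6 new (n, s, d, s, e, n)
  "ndsesdsssst" → prefix "n" already present; 10 new (d, s, e, s, d, s, s, s, s, t)
  "nndet" → prefix "nnd" already present; 2 new (e, t)
  "nnnedttnddd" → prefix "nn" already present; 9 new (n, e, d, t, t, n, d, d, d)
  "ne" → prefix "ne" already present; 0 new (none)
Total nodes = 10 + 4 + 9 + 7 + 9 + 7 + 2 + 6 + 10 + 2 + 9 + 0 = 75

75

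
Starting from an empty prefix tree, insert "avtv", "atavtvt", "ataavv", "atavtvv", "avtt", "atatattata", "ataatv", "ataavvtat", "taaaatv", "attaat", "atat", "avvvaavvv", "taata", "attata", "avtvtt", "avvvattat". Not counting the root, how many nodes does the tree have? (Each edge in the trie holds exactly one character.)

For each word, the new-node count is its length minus the longest prefix already in the trie:
  "avtv" → 4 new (a, v, t, v)
  "atavtvt" → prefix "a" already present; 6 new (t, a, v, t, v, t)
  "ataavv" → prefix "ata" already present; 3 new (a, v, v)
  "atavtvv" → prefix "atavtv" already present; 1 new (v)
  "avtt" → prefix "avt" already present; 1 new (t)
  "atatattata" → prefix "ata" already present; 7 new (t, a, t, t, a, t, a)
  "ataatv" → prefix "ataa" already present; 2 new (t, v)
  "ataavvtat" → prefix "ataavv" already present; 3 new (t, a, t)
  "taaaatv" → 7 new (t, a, a, a, a, t, v)
  "attaat" → prefix "at" already present; 4 new (t, a, a, t)
  "atat" → prefix "atat" already present; 0 new (none)
  "avvvaavvv" → prefix "av" already present; 7 new (v, v, a, a, v, v, v)
  "taata" → prefix "taa" already present; 2 new (t, a)
  "attata" → prefix "atta" already present; 2 new (t, a)
  "avtvtt" → prefix "avtv" already present; 2 new (t, t)
  "avvvattat" → prefix "avvva" already present; 4 new (t, t, a, t)
Total nodes = 4 + 6 + 3 + 1 + 1 + 7 + 2 + 3 + 7 + 4 + 0 + 7 + 2 + 2 + 2 + 4 = 55

55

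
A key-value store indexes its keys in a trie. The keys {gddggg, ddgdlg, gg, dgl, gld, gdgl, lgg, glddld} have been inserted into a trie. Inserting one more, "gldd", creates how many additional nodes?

0

"gldd" is already a full path in the trie; only an end-marker is added.
No new nodes are needed: 0.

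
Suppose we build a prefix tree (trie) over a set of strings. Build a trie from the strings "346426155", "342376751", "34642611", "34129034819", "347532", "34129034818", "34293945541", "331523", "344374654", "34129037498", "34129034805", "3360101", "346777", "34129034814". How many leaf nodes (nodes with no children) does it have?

14

Leaves are exactly the stored words that no other stored word extends.
Those words: "331523", "3360101", "34129034805", "34129034814", "34129034818", "34129034819", "34129037498", "342376751", "34293945541", "344374654", "34642611", "346426155", "346777", "347532"
Leaf count: 14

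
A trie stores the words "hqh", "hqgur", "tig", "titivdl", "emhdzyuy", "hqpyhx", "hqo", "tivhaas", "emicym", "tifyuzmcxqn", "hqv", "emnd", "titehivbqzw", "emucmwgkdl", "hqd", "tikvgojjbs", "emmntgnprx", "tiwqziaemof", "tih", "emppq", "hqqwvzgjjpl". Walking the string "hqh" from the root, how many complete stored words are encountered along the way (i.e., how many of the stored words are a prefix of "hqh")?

1

Traverse "hqh" character by character; count nodes along the way that are marked as word ends.
Prefixes of the query that are stored words: "hqh"
Count: 1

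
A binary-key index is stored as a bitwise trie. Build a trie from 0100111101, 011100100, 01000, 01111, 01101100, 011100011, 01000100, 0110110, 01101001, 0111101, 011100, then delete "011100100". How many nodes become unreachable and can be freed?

After clearing the end-marker at "011100100", prune upward until reaching a node still needed by another word.
The suffix "100" (3 nodes) is used only by "011100100"; the node for "011100" still has the child "0", so pruning stops there.
Nodes removed: 3

3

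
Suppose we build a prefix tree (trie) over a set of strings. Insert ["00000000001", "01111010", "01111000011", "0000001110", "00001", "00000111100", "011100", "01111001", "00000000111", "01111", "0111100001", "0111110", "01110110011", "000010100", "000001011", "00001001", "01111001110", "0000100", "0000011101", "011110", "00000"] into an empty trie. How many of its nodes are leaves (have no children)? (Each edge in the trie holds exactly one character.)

14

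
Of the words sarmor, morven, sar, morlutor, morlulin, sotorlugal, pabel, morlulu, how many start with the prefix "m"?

Traverse to the node for "m", then collect every word in that subtree.
Matches: "morlulin", "morlulu", "morlutor", "morven"
Count: 4

4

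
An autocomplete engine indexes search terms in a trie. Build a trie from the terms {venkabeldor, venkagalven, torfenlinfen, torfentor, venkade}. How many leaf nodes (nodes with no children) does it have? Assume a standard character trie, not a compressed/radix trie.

Leaves are exactly the stored words that no other stored word extends.
Those words: "torfenlinfen", "torfentor", "venkabeldor", "venkade", "venkagalven"
Leaf count: 5

5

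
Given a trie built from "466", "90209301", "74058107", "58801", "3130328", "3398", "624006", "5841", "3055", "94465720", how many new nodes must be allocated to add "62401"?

Walking "62401" from the root, the first 4 characters ("6240") follow existing edges; "1" is the first miss.
New nodes needed: |"62401"| − 4 = 5 − 4 = 1.

1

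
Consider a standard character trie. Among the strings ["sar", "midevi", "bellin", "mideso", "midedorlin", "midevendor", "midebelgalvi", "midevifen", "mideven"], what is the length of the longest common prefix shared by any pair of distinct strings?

Equivalently: take the maximum, over all pairs, of their longest common prefix length.
e.g. "mideven" and "midevendor" share the prefix "mideven" of length 7; no pair shares a longer one.
Longest shared-prefix length: 7

7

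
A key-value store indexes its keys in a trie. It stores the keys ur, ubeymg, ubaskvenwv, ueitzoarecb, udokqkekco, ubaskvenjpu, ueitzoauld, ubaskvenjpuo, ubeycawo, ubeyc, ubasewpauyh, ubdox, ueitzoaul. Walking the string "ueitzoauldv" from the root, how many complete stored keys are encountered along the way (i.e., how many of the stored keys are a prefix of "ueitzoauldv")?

2

Traverse "ueitzoauldv" character by character; count nodes along the way that are marked as word ends.
Prefixes of the query that are stored words: "ueitzoaul", "ueitzoauld"
Count: 2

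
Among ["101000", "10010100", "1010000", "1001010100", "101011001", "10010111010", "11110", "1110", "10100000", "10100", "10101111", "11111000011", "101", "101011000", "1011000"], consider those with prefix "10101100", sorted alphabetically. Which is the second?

101011001

Words with prefix "10101100", in lexicographic order: "101011000", "101011001"
The 2nd is 101011001.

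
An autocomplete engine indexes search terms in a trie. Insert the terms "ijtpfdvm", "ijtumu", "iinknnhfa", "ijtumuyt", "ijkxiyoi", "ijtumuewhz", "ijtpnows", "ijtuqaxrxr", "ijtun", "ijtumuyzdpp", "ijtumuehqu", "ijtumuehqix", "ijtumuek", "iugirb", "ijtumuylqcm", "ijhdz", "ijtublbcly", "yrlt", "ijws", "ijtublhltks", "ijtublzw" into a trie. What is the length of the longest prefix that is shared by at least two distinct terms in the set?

9

The deepest shared node is where two words last agree before diverging.
e.g. "ijtumuehqix" and "ijtumuehqu" share the prefix "ijtumuehq" of length 9; no pair shares a longer one.
Longest shared-prefix length: 9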